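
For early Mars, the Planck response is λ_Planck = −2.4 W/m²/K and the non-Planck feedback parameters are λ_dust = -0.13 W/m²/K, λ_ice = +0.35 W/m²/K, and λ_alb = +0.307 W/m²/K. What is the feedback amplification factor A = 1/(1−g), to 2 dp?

Convert to gains: g_dust = -0.13/2.4 = -0.05417; g_ice = 0.35/2.4 = 0.1458; g_alb = 0.307/2.4 = 0.1279.
Total gain g = 0.21953.
A = 1/(1 − 0.21953) = 1.28.

1.28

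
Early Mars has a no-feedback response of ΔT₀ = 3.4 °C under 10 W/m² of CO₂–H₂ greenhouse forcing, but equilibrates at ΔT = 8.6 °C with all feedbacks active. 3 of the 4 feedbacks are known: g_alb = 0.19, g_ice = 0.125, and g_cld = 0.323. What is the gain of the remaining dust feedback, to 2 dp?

Amplification A = ΔT/ΔT₀ = 8.6/3.4 = 2.529.
Total gain g = 1 − 1/A = 1 − 1/2.529 = 0.6046.
Known gains sum to 0.19 + 0.125 + 0.323 = 0.638.
g_dust = 0.6046 − 0.638 = -0.03.

-0.03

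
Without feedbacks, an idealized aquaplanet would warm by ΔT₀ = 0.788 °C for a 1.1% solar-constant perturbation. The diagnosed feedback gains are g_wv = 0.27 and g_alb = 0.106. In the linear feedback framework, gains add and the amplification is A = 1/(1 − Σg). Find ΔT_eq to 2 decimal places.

Total gain g = 0.27 + 0.106 = 0.376.
Amplification A = 1/(1 − 0.376) = 1.603.
ΔT = 0.788 × 1.603 = 1.26 °C.

1.26 °C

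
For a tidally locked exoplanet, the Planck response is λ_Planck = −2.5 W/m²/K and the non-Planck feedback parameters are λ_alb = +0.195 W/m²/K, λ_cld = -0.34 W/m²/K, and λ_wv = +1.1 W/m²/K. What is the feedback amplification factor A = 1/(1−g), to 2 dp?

Convert to gains: g_alb = 0.195/2.5 = 0.078; g_cld = -0.34/2.5 = -0.136; g_wv = 1.1/2.5 = 0.44.
Total gain g = 0.382.
A = 1/(1 − 0.382) = 1.62.

1.62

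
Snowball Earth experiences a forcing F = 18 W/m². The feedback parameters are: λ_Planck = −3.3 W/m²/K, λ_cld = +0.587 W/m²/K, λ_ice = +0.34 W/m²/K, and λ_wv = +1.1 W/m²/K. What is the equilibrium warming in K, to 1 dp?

Net feedback parameter λ = (−3.3) + (+0.587) + (+0.34) + (+1.1) = -1.273 W/m²/K.
ΔT = −F/λ = −18/(-1.273) = 14.1 K.

14.1 K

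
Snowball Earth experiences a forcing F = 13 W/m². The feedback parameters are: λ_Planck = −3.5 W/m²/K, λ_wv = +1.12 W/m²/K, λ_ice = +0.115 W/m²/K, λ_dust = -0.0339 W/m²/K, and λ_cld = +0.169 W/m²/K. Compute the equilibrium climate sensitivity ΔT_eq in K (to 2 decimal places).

Net feedback parameter λ = (−3.5) + (+1.12) + (+0.115) + (-0.0339) + (+0.169) = -2.1299 W/m²/K.
ΔT = −F/λ = −13/(-2.1299) = 6.10 K.

6.10 K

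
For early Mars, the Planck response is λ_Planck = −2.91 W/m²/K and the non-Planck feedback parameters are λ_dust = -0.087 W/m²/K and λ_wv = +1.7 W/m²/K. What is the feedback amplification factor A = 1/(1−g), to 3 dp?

Convert to gains: g_dust = -0.087/2.91 = -0.0299; g_wv = 1.7/2.91 = 0.5842.
Total gain g = 0.5543.
A = 1/(1 − 0.5543) = 2.244.

2.244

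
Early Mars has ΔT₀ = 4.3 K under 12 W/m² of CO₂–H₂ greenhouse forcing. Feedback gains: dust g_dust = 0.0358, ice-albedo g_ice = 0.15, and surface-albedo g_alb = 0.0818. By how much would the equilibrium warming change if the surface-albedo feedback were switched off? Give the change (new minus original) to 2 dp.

-0.59 K

Original: g = 0.2676, ΔT = 4.3/(1−0.2676) = 5.8711 K.
Without surface-albedo: g' = 0.1858, ΔT' = 4.3/(1−0.1858) = 5.2813 K.
Change = 5.2813 − 5.8711 = -0.59 K.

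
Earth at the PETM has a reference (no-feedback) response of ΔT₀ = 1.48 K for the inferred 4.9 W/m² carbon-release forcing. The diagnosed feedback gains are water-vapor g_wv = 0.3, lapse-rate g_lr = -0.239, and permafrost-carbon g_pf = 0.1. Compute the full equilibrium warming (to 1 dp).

Total gain g = 0.3 − 0.239 + 0.1 = 0.161.
Amplification A = 1/(1 − 0.161) = 1.192.
ΔT = 1.48 × 1.192 = 1.8 K.

1.8 K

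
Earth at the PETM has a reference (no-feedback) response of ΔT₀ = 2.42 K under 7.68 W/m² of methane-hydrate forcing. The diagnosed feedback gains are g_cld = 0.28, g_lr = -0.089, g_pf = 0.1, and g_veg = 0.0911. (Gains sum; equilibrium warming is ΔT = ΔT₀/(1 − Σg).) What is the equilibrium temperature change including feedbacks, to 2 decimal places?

3.92 K

Total gain g = 0.28 − 0.089 + 0.1 + 0.0911 = 0.3821.
Amplification A = 1/(1 − 0.3821) = 1.618.
ΔT = 2.42 × 1.618 = 3.92 K.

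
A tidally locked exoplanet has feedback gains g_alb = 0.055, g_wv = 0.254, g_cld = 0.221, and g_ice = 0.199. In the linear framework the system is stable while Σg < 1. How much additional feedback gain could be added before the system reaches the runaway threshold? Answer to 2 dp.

0.27

Current total gain = 0.055 + 0.254 + 0.221 + 0.199 = 0.729.
Margin to runaway = 1 − 0.729 = 0.27.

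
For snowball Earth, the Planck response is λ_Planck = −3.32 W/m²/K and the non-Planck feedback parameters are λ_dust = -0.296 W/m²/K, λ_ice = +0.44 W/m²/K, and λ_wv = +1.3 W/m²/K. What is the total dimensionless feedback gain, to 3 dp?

0.435

Convert to gains: g_dust = -0.296/3.32 = -0.08916; g_ice = 0.44/3.32 = 0.1325; g_wv = 1.3/3.32 = 0.3916.
Total gain g = 0.43494.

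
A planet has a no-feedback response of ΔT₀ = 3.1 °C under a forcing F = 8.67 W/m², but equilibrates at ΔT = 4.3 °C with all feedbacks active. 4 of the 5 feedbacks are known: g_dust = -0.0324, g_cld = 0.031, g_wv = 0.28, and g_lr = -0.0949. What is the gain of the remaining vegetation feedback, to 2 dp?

Amplification A = ΔT/ΔT₀ = 4.3/3.1 = 1.387.
Total gain g = 1 − 1/A = 1 − 1/1.387 = 0.279.
Known gains sum to -0.0324 + 0.031 + 0.28 − 0.0949 = 0.1837.
g_veg = 0.279 − 0.1837 = 0.10.

0.10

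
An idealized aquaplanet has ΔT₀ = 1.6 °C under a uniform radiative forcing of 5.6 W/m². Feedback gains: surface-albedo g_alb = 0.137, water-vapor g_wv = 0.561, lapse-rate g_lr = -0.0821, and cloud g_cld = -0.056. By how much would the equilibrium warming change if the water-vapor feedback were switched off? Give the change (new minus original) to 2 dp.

Original: g = 0.5599, ΔT = 1.6/(1−0.5599) = 3.6355 °C.
Without water-vapor: g' = -0.0011, ΔT' = 1.6/(1+0.0011) = 1.5982 °C.
Change = 1.5982 − 3.6355 = -2.04 °C.

-2.04 °C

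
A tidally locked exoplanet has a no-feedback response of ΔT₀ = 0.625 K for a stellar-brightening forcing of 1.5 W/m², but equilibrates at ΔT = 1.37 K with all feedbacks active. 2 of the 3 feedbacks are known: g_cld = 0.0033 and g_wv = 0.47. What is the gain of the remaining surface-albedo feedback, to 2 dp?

Amplification A = ΔT/ΔT₀ = 1.37/0.625 = 2.192.
Total gain g = 1 − 1/A = 1 − 1/2.192 = 0.5438.
Known gains sum to 0.0033 + 0.47 = 0.4733.
g_alb = 0.5438 − 0.4733 = 0.07.

0.07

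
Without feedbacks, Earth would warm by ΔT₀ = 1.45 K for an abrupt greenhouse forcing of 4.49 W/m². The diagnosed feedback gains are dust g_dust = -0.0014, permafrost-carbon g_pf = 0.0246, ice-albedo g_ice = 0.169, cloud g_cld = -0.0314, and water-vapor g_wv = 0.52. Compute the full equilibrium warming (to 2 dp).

Total gain g = -0.0014 + 0.0246 + 0.169 − 0.0314 + 0.52 = 0.6808.
Amplification A = 1/(1 − 0.6808) = 3.133.
ΔT = 1.45 × 3.133 = 4.54 K.

4.54 K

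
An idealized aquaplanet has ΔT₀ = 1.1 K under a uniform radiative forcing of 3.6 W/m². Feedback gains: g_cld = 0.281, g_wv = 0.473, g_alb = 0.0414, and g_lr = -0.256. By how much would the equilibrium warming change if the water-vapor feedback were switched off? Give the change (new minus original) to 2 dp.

Original: g = 0.5394, ΔT = 1.1/(1−0.5394) = 2.3882 K.
Without water-vapor: g' = 0.0664, ΔT' = 1.1/(1−0.0664) = 1.1782 K.
Change = 1.1782 − 2.3882 = -1.21 K.

-1.21 K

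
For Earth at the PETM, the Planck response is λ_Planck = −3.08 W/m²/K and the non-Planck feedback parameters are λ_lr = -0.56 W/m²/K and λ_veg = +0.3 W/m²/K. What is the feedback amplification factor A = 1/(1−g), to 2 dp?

Convert to gains: g_lr = -0.56/3.08 = -0.1818; g_veg = 0.3/3.08 = 0.0974.
Total gain g = -0.0844.
A = 1/(1 + 0.0844) = 0.92.

0.92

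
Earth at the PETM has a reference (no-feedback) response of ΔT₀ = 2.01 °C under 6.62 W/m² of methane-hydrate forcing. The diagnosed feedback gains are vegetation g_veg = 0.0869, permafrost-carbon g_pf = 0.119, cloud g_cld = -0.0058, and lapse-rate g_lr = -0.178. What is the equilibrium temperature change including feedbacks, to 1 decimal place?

2.1 °C

Total gain g = 0.0869 + 0.119 − 0.0058 − 0.178 = 0.0221.
Amplification A = 1/(1 − 0.0221) = 1.023.
ΔT = 2.01 × 1.023 = 2.1 °C.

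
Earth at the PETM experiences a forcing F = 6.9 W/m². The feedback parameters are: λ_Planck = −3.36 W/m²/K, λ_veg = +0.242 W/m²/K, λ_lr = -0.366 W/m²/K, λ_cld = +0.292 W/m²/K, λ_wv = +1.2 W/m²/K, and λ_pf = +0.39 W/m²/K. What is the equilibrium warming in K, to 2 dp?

4.31 K

Net feedback parameter λ = (−3.36) + (+0.242) + (-0.366) + (+0.292) + (+1.2) + (+0.39) = -1.602 W/m²/K.
ΔT = −F/λ = −6.9/(-1.602) = 4.31 K.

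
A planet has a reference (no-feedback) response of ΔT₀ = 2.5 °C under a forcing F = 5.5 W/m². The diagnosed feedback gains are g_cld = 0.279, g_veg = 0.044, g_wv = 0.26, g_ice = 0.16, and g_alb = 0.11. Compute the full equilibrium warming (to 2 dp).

Total gain g = 0.279 + 0.044 + 0.26 + 0.16 + 0.11 = 0.853.
Amplification A = 1/(1 − 0.853) = 6.803.
ΔT = 2.5 × 6.803 = 17.01 °C.

17.01 °C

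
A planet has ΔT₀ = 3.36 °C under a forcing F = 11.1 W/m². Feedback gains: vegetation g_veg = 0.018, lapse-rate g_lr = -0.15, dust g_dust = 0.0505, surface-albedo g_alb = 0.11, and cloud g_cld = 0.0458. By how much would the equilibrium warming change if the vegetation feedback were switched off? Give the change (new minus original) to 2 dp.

Original: g = 0.0743, ΔT = 3.36/(1−0.0743) = 3.6297 °C.
Without vegetation: g' = 0.0563, ΔT' = 3.36/(1−0.0563) = 3.5605 °C.
Change = 3.5605 − 3.6297 = -0.07 °C.

-0.07 °C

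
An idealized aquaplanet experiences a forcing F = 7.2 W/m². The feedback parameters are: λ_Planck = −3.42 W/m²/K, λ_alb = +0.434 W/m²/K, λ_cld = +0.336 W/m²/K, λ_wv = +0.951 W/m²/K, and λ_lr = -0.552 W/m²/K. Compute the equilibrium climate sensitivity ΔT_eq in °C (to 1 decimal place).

Net feedback parameter λ = (−3.42) + (+0.434) + (+0.336) + (+0.951) + (-0.552) = -2.251 W/m²/K.
ΔT = −F/λ = −7.2/(-2.251) = 3.2 °C.

3.2 °C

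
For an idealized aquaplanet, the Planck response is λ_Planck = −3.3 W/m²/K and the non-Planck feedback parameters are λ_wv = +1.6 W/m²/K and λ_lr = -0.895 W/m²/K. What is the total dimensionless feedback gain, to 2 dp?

0.21

Convert to gains: g_wv = 1.6/3.3 = 0.4848; g_lr = -0.895/3.3 = -0.2712.
Total gain g = 0.2136.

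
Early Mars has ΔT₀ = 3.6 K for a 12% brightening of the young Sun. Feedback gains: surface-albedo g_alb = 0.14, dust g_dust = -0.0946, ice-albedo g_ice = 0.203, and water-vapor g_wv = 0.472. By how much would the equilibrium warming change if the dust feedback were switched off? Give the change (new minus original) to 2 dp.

6.58 K

Original: g = 0.7204, ΔT = 3.6/(1−0.7204) = 12.8755 K.
Without dust: g' = 0.815, ΔT' = 3.6/(1−0.815) = 19.4595 K.
Change = 19.4595 − 12.8755 = 6.58 K.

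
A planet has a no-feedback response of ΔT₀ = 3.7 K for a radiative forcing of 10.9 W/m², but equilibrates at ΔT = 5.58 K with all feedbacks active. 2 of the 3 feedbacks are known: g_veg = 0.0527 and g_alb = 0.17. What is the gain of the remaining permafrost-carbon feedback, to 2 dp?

Amplification A = ΔT/ΔT₀ = 5.58/3.7 = 1.508.
Total gain g = 1 − 1/A = 1 − 1/1.508 = 0.3369.
Known gains sum to 0.0527 + 0.17 = 0.2227.
g_pf = 0.3369 − 0.2227 = 0.11.

0.11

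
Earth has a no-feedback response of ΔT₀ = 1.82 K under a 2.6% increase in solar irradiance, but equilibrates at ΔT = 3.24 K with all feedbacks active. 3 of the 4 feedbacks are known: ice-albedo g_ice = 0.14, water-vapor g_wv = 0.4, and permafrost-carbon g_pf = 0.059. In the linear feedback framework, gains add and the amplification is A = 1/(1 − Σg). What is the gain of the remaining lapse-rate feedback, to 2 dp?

Amplification A = ΔT/ΔT₀ = 3.24/1.82 = 1.78.
Total gain g = 1 − 1/A = 1 − 1/1.78 = 0.4382.
Known gains sum to 0.14 + 0.4 + 0.059 = 0.599.
g_lr = 0.4382 − 0.599 = -0.16.

-0.16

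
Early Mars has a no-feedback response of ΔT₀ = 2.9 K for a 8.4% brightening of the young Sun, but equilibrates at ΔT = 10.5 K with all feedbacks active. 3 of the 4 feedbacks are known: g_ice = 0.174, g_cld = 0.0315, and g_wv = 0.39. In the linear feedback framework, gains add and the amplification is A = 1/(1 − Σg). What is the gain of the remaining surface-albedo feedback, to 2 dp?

Amplification A = ΔT/ΔT₀ = 10.5/2.9 = 3.621.
Total gain g = 1 − 1/A = 1 − 1/3.621 = 0.7238.
Known gains sum to 0.174 + 0.0315 + 0.39 = 0.5955.
g_alb = 0.7238 − 0.5955 = 0.13.

0.13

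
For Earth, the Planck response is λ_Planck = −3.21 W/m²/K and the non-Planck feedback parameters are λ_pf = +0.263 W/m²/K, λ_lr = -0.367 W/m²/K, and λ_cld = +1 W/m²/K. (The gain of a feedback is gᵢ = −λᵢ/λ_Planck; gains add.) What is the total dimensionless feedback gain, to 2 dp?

Convert to gains: g_pf = 0.263/3.21 = 0.08193; g_lr = -0.367/3.21 = -0.1143; g_cld = 1/3.21 = 0.3115.
Total gain g = 0.27913.

0.28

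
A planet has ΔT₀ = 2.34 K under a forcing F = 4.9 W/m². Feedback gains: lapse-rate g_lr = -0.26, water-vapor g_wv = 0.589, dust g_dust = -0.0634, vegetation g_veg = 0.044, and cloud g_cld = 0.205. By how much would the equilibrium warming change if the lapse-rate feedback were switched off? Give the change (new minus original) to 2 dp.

Original: g = 0.5146, ΔT = 2.34/(1−0.5146) = 4.8208 K.
Without lapse-rate: g' = 0.7746, ΔT' = 2.34/(1−0.7746) = 10.3815 K.
Change = 10.3815 − 4.8208 = 5.56 K.

5.56 K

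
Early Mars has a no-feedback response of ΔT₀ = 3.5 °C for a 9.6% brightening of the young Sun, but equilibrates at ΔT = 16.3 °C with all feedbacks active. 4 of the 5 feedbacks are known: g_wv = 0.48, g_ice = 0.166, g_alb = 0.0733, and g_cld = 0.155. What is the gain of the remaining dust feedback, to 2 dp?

-0.09

Amplification A = ΔT/ΔT₀ = 16.3/3.5 = 4.657.
Total gain g = 1 − 1/A = 1 − 1/4.657 = 0.7853.
Known gains sum to 0.48 + 0.166 + 0.0733 + 0.155 = 0.8743.
g_dust = 0.7853 − 0.8743 = -0.09.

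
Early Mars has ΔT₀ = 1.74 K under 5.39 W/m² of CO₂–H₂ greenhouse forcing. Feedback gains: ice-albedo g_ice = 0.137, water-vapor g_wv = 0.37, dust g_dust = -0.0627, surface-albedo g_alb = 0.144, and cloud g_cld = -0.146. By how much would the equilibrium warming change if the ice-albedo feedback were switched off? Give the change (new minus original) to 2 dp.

-0.62 K

Original: g = 0.4423, ΔT = 1.74/(1−0.4423) = 3.1200 K.
Without ice-albedo: g' = 0.3053, ΔT' = 1.74/(1−0.3053) = 2.5047 K.
Change = 2.5047 − 3.1200 = -0.62 K.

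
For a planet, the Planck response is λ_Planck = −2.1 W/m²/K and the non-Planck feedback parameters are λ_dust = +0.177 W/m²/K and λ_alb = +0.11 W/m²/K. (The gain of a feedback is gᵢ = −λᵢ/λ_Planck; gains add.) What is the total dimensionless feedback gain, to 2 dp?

0.14

Convert to gains: g_dust = 0.177/2.1 = 0.08429; g_alb = 0.11/2.1 = 0.05238.
Total gain g = 0.13667.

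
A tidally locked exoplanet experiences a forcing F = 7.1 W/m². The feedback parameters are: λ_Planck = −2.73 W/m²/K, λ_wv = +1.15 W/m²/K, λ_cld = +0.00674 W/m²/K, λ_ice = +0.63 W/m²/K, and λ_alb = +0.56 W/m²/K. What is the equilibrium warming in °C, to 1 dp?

Net feedback parameter λ = (−2.73) + (+1.15) + (+0.00674) + (+0.63) + (+0.56) = -0.38326 W/m²/K.
ΔT = −F/λ = −7.1/(-0.38326) = 18.5 °C.

18.5 °C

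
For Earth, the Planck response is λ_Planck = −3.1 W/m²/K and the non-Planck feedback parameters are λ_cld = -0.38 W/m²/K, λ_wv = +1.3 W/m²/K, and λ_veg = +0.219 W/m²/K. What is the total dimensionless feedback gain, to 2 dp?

0.37

Convert to gains: g_cld = -0.38/3.1 = -0.1226; g_wv = 1.3/3.1 = 0.4194; g_veg = 0.219/3.1 = 0.07065.
Total gain g = 0.36745.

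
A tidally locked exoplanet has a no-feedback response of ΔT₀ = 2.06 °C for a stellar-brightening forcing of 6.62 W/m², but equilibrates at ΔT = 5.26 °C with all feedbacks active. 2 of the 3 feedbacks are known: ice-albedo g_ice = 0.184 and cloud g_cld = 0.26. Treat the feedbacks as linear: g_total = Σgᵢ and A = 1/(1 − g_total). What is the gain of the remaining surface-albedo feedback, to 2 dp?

0.16

Amplification A = ΔT/ΔT₀ = 5.26/2.06 = 2.553.
Total gain g = 1 − 1/A = 1 − 1/2.553 = 0.6083.
Known gains sum to 0.184 + 0.26 = 0.444.
g_alb = 0.6083 − 0.444 = 0.16.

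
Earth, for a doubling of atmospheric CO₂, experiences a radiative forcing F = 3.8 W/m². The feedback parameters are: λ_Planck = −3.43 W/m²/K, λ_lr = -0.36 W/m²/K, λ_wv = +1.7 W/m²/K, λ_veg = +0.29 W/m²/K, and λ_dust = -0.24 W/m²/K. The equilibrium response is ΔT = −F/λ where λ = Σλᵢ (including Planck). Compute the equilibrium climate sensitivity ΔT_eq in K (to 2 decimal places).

Net feedback parameter λ = (−3.43) + (-0.36) + (+1.7) + (+0.29) + (-0.24) = -2.04 W/m²/K.
ΔT = −F/λ = −3.8/(-2.04) = 1.86 K.

1.86 K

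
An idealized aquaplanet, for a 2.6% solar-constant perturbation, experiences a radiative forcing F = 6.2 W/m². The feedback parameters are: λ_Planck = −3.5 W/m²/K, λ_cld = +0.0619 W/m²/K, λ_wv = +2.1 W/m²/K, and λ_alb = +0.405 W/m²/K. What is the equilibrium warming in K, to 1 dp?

6.6 K

Net feedback parameter λ = (−3.5) + (+0.0619) + (+2.1) + (+0.405) = -0.9331 W/m²/K.
ΔT = −F/λ = −6.2/(-0.9331) = 6.6 K.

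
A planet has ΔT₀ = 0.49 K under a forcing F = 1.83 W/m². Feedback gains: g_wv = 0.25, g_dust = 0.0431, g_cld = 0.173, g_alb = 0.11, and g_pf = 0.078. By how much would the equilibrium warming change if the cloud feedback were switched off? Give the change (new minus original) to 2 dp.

Original: g = 0.6541, ΔT = 0.49/(1−0.6541) = 1.4166 K.
Without cloud: g' = 0.4811, ΔT' = 0.49/(1−0.4811) = 0.9443 K.
Change = 0.9443 − 1.4166 = -0.47 K.

-0.47 K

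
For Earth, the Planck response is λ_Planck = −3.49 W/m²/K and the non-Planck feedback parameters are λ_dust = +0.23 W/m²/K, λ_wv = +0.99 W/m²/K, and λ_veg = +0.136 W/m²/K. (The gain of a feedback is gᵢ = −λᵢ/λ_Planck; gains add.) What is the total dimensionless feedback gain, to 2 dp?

Convert to gains: g_dust = 0.23/3.49 = 0.0659; g_wv = 0.99/3.49 = 0.2837; g_veg = 0.136/3.49 = 0.03897.
Total gain g = 0.38857.

0.39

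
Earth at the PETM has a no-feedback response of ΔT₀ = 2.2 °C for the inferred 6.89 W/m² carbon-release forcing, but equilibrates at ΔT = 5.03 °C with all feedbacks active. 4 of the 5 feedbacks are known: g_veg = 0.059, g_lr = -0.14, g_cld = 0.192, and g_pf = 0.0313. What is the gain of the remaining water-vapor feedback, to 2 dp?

0.42

Amplification A = ΔT/ΔT₀ = 5.03/2.2 = 2.286.
Total gain g = 1 − 1/A = 1 − 1/2.286 = 0.5626.
Known gains sum to 0.059 − 0.14 + 0.192 + 0.0313 = 0.1423.
g_wv = 0.5626 − 0.1423 = 0.42.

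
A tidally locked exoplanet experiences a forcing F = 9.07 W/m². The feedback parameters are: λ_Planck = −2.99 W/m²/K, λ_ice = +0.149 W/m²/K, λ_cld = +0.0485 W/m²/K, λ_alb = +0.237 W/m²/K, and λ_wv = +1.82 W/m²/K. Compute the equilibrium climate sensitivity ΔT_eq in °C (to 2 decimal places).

12.33 °C

Net feedback parameter λ = (−2.99) + (+0.149) + (+0.0485) + (+0.237) + (+1.82) = -0.7355 W/m²/K.
ΔT = −F/λ = −9.07/(-0.7355) = 12.33 °C.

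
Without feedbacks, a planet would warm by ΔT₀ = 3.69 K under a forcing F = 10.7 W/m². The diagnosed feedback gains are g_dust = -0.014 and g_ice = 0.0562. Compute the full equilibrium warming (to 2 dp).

3.85 K

Total gain g = -0.014 + 0.0562 = 0.0422.
Amplification A = 1/(1 − 0.0422) = 1.044.
ΔT = 3.69 × 1.044 = 3.85 K.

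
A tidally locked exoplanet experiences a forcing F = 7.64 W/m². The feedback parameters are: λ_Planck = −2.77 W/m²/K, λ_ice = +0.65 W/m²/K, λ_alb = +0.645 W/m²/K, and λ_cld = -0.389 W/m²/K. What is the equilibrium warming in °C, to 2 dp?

Net feedback parameter λ = (−2.77) + (+0.65) + (+0.645) + (-0.389) = -1.864 W/m²/K.
ΔT = −F/λ = −7.64/(-1.864) = 4.10 °C.

4.10 °C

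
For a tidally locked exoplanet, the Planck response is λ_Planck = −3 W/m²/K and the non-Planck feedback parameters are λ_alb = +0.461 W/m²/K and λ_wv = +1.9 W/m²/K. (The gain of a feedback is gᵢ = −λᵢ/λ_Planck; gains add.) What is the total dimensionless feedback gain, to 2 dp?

Convert to gains: g_alb = 0.461/3 = 0.1537; g_wv = 1.9/3 = 0.6333.
Total gain g = 0.787.

0.79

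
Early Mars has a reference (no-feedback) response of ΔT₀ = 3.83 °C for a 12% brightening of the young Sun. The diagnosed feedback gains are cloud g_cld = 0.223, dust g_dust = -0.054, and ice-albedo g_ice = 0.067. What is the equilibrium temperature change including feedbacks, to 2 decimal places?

Total gain g = 0.223 − 0.054 + 0.067 = 0.236.
Amplification A = 1/(1 − 0.236) = 1.309.
ΔT = 3.83 × 1.309 = 5.01 °C.

5.01 °C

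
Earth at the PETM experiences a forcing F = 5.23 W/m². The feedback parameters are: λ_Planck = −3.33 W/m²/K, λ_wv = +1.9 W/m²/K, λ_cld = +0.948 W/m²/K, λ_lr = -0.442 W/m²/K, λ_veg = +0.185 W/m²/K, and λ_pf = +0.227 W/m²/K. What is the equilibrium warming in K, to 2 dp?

Net feedback parameter λ = (−3.33) + (+1.9) + (+0.948) + (-0.442) + (+0.185) + (+0.227) = -0.512 W/m²/K.
ΔT = −F/λ = −5.23/(-0.512) = 10.21 K.

10.21 K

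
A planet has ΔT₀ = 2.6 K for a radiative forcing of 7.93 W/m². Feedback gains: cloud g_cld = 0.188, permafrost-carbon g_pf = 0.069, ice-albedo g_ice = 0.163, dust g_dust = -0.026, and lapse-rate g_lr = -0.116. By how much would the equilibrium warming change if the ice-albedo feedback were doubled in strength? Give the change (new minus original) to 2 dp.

Original: g = 0.278, ΔT = 2.6/(1−0.278) = 3.6011 K.
With doubled ice-albedo: g' = 0.441, ΔT' = 2.6/(1−0.441) = 4.6512 K.
Change = 4.6512 − 3.6011 = 1.05 K.

1.05 K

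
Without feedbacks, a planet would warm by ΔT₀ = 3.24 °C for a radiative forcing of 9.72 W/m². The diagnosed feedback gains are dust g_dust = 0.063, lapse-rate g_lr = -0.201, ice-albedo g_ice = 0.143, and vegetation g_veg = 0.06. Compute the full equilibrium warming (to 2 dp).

Total gain g = 0.063 − 0.201 + 0.143 + 0.06 = 0.065.
Amplification A = 1/(1 − 0.065) = 1.07.
ΔT = 3.24 × 1.07 = 3.47 °C.

3.47 °C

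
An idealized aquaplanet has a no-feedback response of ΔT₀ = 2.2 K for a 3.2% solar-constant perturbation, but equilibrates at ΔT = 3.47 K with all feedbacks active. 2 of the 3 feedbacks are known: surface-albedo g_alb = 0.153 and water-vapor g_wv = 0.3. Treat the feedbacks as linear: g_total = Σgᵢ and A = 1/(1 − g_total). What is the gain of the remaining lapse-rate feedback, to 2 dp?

-0.09

Amplification A = ΔT/ΔT₀ = 3.47/2.2 = 1.577.
Total gain g = 1 − 1/A = 1 − 1/1.577 = 0.3659.
Known gains sum to 0.153 + 0.3 = 0.453.
g_lr = 0.3659 − 0.453 = -0.09.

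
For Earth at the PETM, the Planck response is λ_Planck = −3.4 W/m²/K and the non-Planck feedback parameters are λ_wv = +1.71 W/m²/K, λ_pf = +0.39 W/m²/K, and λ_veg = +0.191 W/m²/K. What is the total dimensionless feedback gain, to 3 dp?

0.674

Convert to gains: g_wv = 1.71/3.4 = 0.5029; g_pf = 0.39/3.4 = 0.1147; g_veg = 0.191/3.4 = 0.05618.
Total gain g = 0.67378.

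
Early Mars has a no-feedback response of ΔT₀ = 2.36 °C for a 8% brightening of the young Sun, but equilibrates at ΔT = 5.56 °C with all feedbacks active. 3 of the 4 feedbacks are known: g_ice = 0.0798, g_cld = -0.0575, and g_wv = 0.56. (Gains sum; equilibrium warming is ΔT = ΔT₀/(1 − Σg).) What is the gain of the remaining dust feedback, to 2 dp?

-0.01

Amplification A = ΔT/ΔT₀ = 5.56/2.36 = 2.356.
Total gain g = 1 − 1/A = 1 − 1/2.356 = 0.5756.
Known gains sum to 0.0798 − 0.0575 + 0.56 = 0.5823.
g_dust = 0.5756 − 0.5823 = -0.01.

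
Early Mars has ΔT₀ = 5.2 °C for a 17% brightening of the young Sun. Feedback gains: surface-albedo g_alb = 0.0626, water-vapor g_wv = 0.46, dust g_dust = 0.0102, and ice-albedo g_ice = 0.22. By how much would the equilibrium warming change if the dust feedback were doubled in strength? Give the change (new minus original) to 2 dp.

Original: g = 0.7528, ΔT = 5.2/(1−0.7528) = 21.0356 °C.
With doubled dust: g' = 0.763, ΔT' = 5.2/(1−0.763) = 21.9409 °C.
Change = 21.9409 − 21.0356 = 0.91 °C.

0.91 °C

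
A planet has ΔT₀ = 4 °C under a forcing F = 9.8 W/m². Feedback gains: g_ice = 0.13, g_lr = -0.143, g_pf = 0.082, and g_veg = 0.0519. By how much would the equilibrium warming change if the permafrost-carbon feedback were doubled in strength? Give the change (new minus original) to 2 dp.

Original: g = 0.1209, ΔT = 4/(1−0.1209) = 4.5501 °C.
With doubled permafrost-carbon: g' = 0.2029, ΔT' = 4/(1−0.2029) = 5.0182 °C.
Change = 5.0182 − 4.5501 = 0.47 °C.

0.47 °C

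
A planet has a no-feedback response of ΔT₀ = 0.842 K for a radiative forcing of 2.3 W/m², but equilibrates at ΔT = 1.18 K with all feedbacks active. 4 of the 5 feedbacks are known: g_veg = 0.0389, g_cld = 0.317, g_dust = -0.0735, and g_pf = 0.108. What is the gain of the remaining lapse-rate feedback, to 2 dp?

-0.10

Amplification A = ΔT/ΔT₀ = 1.18/0.842 = 1.401.
Total gain g = 1 − 1/A = 1 − 1/1.401 = 0.2862.
Known gains sum to 0.0389 + 0.317 − 0.0735 + 0.108 = 0.3904.
g_lr = 0.2862 − 0.3904 = -0.10.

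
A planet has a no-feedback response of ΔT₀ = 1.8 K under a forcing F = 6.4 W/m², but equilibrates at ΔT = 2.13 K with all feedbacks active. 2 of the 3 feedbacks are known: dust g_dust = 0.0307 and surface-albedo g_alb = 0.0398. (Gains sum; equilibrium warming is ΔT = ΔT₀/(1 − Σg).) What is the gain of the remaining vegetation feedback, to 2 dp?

0.08

Amplification A = ΔT/ΔT₀ = 2.13/1.8 = 1.183.
Total gain g = 1 − 1/A = 1 − 1/1.183 = 0.1547.
Known gains sum to 0.0307 + 0.0398 = 0.0705.
g_veg = 0.1547 − 0.0705 = 0.08.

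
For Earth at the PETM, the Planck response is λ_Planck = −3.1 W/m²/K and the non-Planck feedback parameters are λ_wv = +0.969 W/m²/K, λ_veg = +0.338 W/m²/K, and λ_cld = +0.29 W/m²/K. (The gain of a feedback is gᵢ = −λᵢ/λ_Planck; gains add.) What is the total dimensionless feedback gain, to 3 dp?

Convert to gains: g_wv = 0.969/3.1 = 0.3126; g_veg = 0.338/3.1 = 0.109; g_cld = 0.29/3.1 = 0.09355.
Total gain g = 0.51515.

0.515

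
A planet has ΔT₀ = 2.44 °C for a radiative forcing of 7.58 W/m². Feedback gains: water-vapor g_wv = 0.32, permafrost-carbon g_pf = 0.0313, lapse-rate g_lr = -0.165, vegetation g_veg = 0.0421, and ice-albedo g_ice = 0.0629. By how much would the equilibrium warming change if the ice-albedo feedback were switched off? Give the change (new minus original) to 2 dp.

-0.28 °C

Original: g = 0.2913, ΔT = 2.44/(1−0.2913) = 3.4429 °C.
Without ice-albedo: g' = 0.2284, ΔT' = 2.44/(1−0.2284) = 3.1623 °C.
Change = 3.1623 − 3.4429 = -0.28 °C.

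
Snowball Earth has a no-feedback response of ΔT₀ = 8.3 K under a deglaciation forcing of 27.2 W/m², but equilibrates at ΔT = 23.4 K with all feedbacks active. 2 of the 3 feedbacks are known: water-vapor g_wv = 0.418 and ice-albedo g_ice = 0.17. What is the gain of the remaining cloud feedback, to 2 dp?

Amplification A = ΔT/ΔT₀ = 23.4/8.3 = 2.819.
Total gain g = 1 − 1/A = 1 − 1/2.819 = 0.6453.
Known gains sum to 0.418 + 0.17 = 0.588.
g_cld = 0.6453 − 0.588 = 0.06.

0.06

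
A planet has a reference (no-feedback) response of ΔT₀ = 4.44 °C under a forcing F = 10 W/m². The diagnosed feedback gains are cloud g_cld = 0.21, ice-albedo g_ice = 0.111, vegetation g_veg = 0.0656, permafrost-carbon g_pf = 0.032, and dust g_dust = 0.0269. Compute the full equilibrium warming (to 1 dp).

8.0 °C

Total gain g = 0.21 + 0.111 + 0.0656 + 0.032 + 0.0269 = 0.4455.
Amplification A = 1/(1 − 0.4455) = 1.803.
ΔT = 4.44 × 1.803 = 8.0 °C.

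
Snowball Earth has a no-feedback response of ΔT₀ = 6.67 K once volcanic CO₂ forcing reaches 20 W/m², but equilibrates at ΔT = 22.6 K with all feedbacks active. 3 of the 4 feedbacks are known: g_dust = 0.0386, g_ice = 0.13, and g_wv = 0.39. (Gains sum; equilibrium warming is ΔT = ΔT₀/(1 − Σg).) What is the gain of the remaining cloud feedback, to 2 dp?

Amplification A = ΔT/ΔT₀ = 22.6/6.67 = 3.388.
Total gain g = 1 − 1/A = 1 − 1/3.388 = 0.7048.
Known gains sum to 0.0386 + 0.13 + 0.39 = 0.5586.
g_cld = 0.7048 − 0.5586 = 0.15.

0.15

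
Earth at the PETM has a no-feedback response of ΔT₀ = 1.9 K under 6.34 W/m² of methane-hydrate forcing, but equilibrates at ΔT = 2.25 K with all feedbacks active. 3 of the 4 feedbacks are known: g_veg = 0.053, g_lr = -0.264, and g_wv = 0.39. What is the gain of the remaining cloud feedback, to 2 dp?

-0.02

Amplification A = ΔT/ΔT₀ = 2.25/1.9 = 1.184.
Total gain g = 1 − 1/A = 1 − 1/1.184 = 0.1554.
Known gains sum to 0.053 − 0.264 + 0.39 = 0.179.
g_cld = 0.1554 − 0.179 = -0.02.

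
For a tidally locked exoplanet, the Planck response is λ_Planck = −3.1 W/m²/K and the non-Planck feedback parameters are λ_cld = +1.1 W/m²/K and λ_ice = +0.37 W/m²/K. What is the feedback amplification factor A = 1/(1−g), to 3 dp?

Convert to gains: g_cld = 1.1/3.1 = 0.3548; g_ice = 0.37/3.1 = 0.1194.
Total gain g = 0.4742.
A = 1/(1 − 0.4742) = 1.902.

1.902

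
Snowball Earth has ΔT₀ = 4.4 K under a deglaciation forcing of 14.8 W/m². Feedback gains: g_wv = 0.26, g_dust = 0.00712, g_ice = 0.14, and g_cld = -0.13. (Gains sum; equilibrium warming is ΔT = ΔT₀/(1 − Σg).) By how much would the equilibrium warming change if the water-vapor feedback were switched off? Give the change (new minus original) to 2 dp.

-1.61 K

Original: g = 0.27712, ΔT = 4.4/(1−0.27712) = 6.0868 K.
Without water-vapor: g' = 0.01712, ΔT' = 4.4/(1−0.01712) = 4.4766 K.
Change = 4.4766 − 6.0868 = -1.61 K.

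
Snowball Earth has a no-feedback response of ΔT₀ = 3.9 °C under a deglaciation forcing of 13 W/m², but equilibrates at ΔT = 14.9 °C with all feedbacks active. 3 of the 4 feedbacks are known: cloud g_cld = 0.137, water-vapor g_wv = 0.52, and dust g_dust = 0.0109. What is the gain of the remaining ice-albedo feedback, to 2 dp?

0.07

Amplification A = ΔT/ΔT₀ = 14.9/3.9 = 3.821.
Total gain g = 1 − 1/A = 1 − 1/3.821 = 0.7383.
Known gains sum to 0.137 + 0.52 + 0.0109 = 0.6679.
g_ice = 0.7383 − 0.6679 = 0.07.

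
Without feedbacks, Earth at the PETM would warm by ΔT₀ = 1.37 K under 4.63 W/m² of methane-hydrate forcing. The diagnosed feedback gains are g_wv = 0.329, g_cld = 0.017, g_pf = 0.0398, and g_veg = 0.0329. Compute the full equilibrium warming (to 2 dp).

Total gain g = 0.329 + 0.017 + 0.0398 + 0.0329 = 0.4187.
Amplification A = 1/(1 − 0.4187) = 1.72.
ΔT = 1.37 × 1.72 = 2.36 K.

2.36 K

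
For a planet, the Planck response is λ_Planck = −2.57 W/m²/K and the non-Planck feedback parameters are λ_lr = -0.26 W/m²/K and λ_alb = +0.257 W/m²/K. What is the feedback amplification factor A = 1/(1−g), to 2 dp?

1.00

Convert to gains: g_lr = -0.26/2.57 = -0.1012; g_alb = 0.257/2.57 = 0.1.
Total gain g = -0.0012.
A = 1/(1 + 0.0012) = 1.00.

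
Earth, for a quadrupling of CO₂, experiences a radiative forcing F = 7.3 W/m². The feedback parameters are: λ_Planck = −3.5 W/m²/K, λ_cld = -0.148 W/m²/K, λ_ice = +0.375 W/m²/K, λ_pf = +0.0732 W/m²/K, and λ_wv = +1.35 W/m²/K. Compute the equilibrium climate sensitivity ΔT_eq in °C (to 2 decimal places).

3.95 °C

Net feedback parameter λ = (−3.5) + (-0.148) + (+0.375) + (+0.0732) + (+1.35) = -1.8498 W/m²/K.
ΔT = −F/λ = −7.3/(-1.8498) = 3.95 °C.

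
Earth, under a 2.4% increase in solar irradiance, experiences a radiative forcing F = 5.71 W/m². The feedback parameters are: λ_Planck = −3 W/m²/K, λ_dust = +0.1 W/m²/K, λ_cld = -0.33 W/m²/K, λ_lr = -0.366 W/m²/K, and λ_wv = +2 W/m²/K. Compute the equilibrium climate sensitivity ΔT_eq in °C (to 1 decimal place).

3.6 °C

Net feedback parameter λ = (−3) + (+0.1) + (-0.33) + (-0.366) + (+2) = -1.596 W/m²/K.
ΔT = −F/λ = −5.71/(-1.596) = 3.6 °C.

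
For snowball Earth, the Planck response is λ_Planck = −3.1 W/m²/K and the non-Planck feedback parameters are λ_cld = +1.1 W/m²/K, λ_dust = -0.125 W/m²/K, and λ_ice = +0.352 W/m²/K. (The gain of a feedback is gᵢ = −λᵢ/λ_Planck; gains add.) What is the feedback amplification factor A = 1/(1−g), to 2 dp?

1.75

Convert to gains: g_cld = 1.1/3.1 = 0.3548; g_dust = -0.125/3.1 = -0.04032; g_ice = 0.352/3.1 = 0.1135.
Total gain g = 0.42798.
A = 1/(1 − 0.42798) = 1.75.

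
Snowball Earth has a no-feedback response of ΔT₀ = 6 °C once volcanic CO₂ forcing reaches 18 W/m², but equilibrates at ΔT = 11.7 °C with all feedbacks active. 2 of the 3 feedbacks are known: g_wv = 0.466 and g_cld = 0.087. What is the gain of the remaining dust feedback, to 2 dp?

Amplification A = ΔT/ΔT₀ = 11.7/6 = 1.95.
Total gain g = 1 − 1/A = 1 − 1/1.95 = 0.4872.
Known gains sum to 0.466 + 0.087 = 0.553.
g_dust = 0.4872 − 0.553 = -0.07.

-0.07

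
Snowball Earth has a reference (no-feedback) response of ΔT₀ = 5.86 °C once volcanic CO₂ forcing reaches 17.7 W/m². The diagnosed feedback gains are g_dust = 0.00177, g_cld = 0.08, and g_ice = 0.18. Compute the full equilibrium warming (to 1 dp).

Total gain g = 0.00177 + 0.08 + 0.18 = 0.26177.
Amplification A = 1/(1 − 0.26177) = 1.355.
ΔT = 5.86 × 1.355 = 7.9 °C.

7.9 °C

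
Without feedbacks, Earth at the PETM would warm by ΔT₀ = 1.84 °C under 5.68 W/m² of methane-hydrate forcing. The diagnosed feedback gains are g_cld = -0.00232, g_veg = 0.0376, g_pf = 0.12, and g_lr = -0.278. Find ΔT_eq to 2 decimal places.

1.64 °C

Total gain g = -0.00232 + 0.0376 + 0.12 − 0.278 = -0.12272.
Amplification A = 1/(1 + 0.12272) = 0.8907.
ΔT = 1.84 × 0.8907 = 1.64 °C.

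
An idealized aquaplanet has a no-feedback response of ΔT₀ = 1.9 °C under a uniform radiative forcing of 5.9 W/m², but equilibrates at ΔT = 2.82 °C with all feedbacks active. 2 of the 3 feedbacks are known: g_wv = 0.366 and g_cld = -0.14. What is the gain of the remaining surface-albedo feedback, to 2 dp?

Amplification A = ΔT/ΔT₀ = 2.82/1.9 = 1.484.
Total gain g = 1 − 1/A = 1 − 1/1.484 = 0.3261.
Known gains sum to 0.366 − 0.14 = 0.226.
g_alb = 0.3261 − 0.226 = 0.10.

0.10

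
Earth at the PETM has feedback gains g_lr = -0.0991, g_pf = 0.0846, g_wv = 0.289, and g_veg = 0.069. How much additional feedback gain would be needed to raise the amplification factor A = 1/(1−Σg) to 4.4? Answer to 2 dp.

0.43

Current total gain = 0.3435.
Target gain for A = 4.4: g* = 1 − 1/4.4 = 0.7727.
Additional gain needed = 0.7727 − 0.3435 = 0.43.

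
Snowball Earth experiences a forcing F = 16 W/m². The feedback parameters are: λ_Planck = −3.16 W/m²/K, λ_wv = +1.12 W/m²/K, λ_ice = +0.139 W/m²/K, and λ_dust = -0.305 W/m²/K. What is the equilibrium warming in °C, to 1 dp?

Net feedback parameter λ = (−3.16) + (+1.12) + (+0.139) + (-0.305) = -2.206 W/m²/K.
ΔT = −F/λ = −16/(-2.206) = 7.3 °C.

7.3 °C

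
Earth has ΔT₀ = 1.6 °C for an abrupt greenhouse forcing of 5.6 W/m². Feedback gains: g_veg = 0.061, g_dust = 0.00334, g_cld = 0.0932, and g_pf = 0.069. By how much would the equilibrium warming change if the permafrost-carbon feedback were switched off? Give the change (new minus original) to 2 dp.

-0.17 °C

Original: g = 0.22654, ΔT = 1.6/(1−0.22654) = 2.0686 °C.
Without permafrost-carbon: g' = 0.15754, ΔT' = 1.6/(1−0.15754) = 1.8992 °C.
Change = 1.8992 − 2.0686 = -0.17 °C.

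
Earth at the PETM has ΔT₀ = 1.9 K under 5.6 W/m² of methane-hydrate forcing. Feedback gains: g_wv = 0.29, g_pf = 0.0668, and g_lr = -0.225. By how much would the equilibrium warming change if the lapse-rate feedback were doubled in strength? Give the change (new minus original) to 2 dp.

Original: g = 0.1318, ΔT = 1.9/(1−0.1318) = 2.1884 K.
With doubled lapse-rate: g' = -0.0932, ΔT' = 1.9/(1+0.0932) = 1.7380 K.
Change = 1.7380 − 2.1884 = -0.45 K.

-0.45 K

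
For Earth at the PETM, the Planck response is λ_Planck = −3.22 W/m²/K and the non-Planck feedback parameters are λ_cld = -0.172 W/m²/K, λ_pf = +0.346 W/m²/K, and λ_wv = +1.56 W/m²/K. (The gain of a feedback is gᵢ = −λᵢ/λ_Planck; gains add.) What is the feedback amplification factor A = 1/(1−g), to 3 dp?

2.167

Convert to gains: g_cld = -0.172/3.22 = -0.05342; g_pf = 0.346/3.22 = 0.1075; g_wv = 1.56/3.22 = 0.4845.
Total gain g = 0.53858.
A = 1/(1 − 0.53858) = 2.167.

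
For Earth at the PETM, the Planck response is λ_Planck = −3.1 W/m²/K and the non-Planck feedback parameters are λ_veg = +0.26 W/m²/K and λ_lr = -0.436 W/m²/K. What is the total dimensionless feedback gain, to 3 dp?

Convert to gains: g_veg = 0.26/3.1 = 0.08387; g_lr = -0.436/3.1 = -0.1406.
Total gain g = -0.05673.

-0.057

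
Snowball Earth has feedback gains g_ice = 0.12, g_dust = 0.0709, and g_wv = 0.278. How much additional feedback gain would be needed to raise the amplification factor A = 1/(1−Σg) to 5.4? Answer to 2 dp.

Current total gain = 0.4689.
Target gain for A = 5.4: g* = 1 − 1/5.4 = 0.8148.
Additional gain needed = 0.8148 − 0.4689 = 0.35.

0.35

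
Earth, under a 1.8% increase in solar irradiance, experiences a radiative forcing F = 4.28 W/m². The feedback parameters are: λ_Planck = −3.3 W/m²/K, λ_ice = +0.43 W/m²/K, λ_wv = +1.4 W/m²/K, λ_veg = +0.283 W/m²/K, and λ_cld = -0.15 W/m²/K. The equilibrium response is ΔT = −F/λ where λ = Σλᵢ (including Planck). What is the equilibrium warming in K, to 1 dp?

Net feedback parameter λ = (−3.3) + (+0.43) + (+1.4) + (+0.283) + (-0.15) = -1.337 W/m²/K.
ΔT = −F/λ = −4.28/(-1.337) = 3.2 K.

3.2 K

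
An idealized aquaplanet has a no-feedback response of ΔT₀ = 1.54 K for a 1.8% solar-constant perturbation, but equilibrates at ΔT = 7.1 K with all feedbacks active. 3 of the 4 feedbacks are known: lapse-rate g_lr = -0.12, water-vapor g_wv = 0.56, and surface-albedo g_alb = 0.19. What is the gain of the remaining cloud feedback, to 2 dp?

0.15

Amplification A = ΔT/ΔT₀ = 7.1/1.54 = 4.61.
Total gain g = 1 − 1/A = 1 − 1/4.61 = 0.7831.
Known gains sum to -0.12 + 0.56 + 0.19 = 0.63.
g_cld = 0.7831 − 0.63 = 0.15.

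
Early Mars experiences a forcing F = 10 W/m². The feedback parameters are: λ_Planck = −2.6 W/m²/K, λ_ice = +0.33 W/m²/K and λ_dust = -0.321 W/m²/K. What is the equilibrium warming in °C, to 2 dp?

3.86 °C

Net feedback parameter λ = (−2.6) + (+0.33) + (-0.321) = -2.591 W/m²/K.
ΔT = −F/λ = −10/(-2.591) = 3.86 °C.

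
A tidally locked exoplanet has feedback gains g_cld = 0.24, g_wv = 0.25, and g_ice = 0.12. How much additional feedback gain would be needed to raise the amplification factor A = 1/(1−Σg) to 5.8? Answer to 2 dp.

Current total gain = 0.61.
Target gain for A = 5.8: g* = 1 − 1/5.8 = 0.8276.
Additional gain needed = 0.8276 − 0.61 = 0.22.

0.22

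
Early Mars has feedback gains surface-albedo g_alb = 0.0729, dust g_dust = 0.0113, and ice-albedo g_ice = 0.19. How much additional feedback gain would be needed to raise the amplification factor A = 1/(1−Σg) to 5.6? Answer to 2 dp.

0.55

Current total gain = 0.2742.
Target gain for A = 5.6: g* = 1 − 1/5.6 = 0.8214.
Additional gain needed = 0.8214 − 0.2742 = 0.55.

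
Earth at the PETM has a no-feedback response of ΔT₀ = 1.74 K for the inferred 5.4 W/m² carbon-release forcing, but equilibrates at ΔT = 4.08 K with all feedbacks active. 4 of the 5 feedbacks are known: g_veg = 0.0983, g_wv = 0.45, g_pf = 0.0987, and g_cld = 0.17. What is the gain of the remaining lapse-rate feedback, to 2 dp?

-0.24

Amplification A = ΔT/ΔT₀ = 4.08/1.74 = 2.345.
Total gain g = 1 − 1/A = 1 − 1/2.345 = 0.5736.
Known gains sum to 0.0983 + 0.45 + 0.0987 + 0.17 = 0.817.
g_lr = 0.5736 − 0.817 = -0.24.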